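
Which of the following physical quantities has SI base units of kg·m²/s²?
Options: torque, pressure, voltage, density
Checking the SI base units of each option:
  torque (τ = Fr): kg·m²/s²  ✓ matches
  pressure (P = F/A): kg/(m·s²)  ✗
  voltage (V = IR): kg·m²/(s³·A)  ✗
  density (ρ = m/V): kg/m³  ✗

Only torque has units kg·m²/s².

Answer: torque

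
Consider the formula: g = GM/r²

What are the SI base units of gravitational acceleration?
Units of each symbol in g = GM/r²:
  G (gravitational constant): m³/(kg·s²)
  M (mass): kg
  r (distance): m  → to the power 2 in the denominator, contributes 1/m²

Multiplying the contributions: [m³/(kg·s²)] · [kg] · [1/m²]
Adding exponents of each base unit: m: 1, s: -2
SI base units of gravitational acceleration: m/s²

Answer: m/s²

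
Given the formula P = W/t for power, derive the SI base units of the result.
Units of each symbol in P = W/t:
  W (work): kg·m²/s²
  t (time): s  → in the denominator, contributes 1/s

Multiplying the contributions: [kg·m²/s²] · [1/s]
Adding exponents of each base unit: kg: 1, m: 2, s: -3
SI base units of power: kg·m²/s³

Answer: kg·m²/s³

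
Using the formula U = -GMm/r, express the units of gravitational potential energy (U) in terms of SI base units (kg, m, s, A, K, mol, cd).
Units of each symbol in U = -GMm/r:
  G (gravitational constant): m³/(kg·s²)
  M (mass): kg
  m (mass): kg
  r (distance): m  → in the denominator, contributes 1/m
  The minus sign does not affect the units.

Multiplying the contributions: [m³/(kg·s²)] · [kg] · [kg] · [1/m]
Adding exponents of each base unit: kg: 1, m: 2, s: -2
SI base units of gravitational potential energy: kg·m²/s²

Answer: kg·m²/s²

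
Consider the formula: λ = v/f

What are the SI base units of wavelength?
Units of each symbol in λ = v/f:
  v (wave speed): m/s
  f (frequency): 1/s  → in the denominator, contributes s

Multiplying the contributions: [m/s] · [s]
Adding exponents of each base unit: m: 1
SI base units of wavelength: m

Answer: m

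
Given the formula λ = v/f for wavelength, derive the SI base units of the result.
Units of each symbol in λ = v/f:
  v (wave speed): m/s
  f (frequency): 1/s  → in the denominator, contributes s

Multiplying the contributions: [m/s] · [s]
Adding exponents of each base unit: m: 1
SI base units of wavelength: m

Answer: m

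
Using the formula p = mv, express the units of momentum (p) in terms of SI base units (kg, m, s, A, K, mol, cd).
Units of each symbol in p = mv:
  m (mass): kg
  v (velocity): m/s

Multiplying the contributions: [kg] · [m/s]
Adding exponents of each base unit: kg: 1, m: 1, s: -1
SI base units of momentum: kg·m/s

Answer: kg·m/s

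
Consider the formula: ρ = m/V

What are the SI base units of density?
Units of each symbol in ρ = m/V:
  m (mass): kg
  V (volume): m³  → in the denominator, contributes 1/m³

Multiplying the contributions: [kg] · [1/m³]
Adding exponents of each base unit: kg: 1, m: -3
SI base units of density: kg/m³

Answer: kg/m³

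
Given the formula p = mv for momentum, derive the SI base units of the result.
Units of each symbol in p = mv:
  m (mass): kg
  v (velocity): m/s

Multiplying the contributions: [kg] · [m/s]
Adding exponents of each base unit: kg: 1, m: 1, s: -1
SI base units of momentum: kg·m/s

Answer: kg·m/s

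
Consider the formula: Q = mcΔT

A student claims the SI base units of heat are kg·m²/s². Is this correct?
Units of each symbol in Q = mcΔT:
  m (mass): kg
  c (specific heat capacity, in J/(kg·K)): m²/(s²·K)
  ΔT (temperature change): K

Multiplying the contributions: [kg] · [m²/(s²·K)] · [K]
Adding exponents of each base unit: kg: 1, m: 2, s: -2
SI base units of heat: kg·m²/s²

The claimed units kg·m²/s² match the derived units, so the claim is correct.

Answer: Yes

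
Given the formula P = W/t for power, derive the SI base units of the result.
Units of each symbol in P = W/t:
  W (work): kg·m²/s²
  t (time): s  → in the denominator, contributes 1/s

Multiplying the contributions: [kg·m²/s²] · [1/s]
Adding exponents of each base unit: kg: 1, m: 2, s: -3
SI base units of power: kg·m²/s³

Answer: kg·m²/s³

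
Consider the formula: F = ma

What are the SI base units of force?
Units of each symbol in F = ma:
  m (mass): kg
  a (acceleration): m/s²

Multiplying the contributions: [kg] · [m/s²]
Adding exponents of each base unit: kg: 1, m: 1, s: -2
SI base units of force: kg·m/s²

Answer: kg·m/s²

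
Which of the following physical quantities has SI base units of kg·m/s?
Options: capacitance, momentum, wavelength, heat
Checking the SI base units of each option:
  capacitance (C = Q/V): s⁴·A²/(kg·m²)  ✗
  momentum (p = mv): kg·m/s  ✓ matches
  wavelength (λ = v/f): m  ✗
  heat (Q = mcΔT): kg·m²/s²  ✗

Only momentum has units kg·m/s.

Answer: momentum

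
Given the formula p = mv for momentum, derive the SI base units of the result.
Units of each symbol in p = mv:
  m (mass): kg
  v (velocity): m/s

Multiplying the contributions: [kg] · [m/s]
Adding exponents of each base unit: kg: 1, m: 1, s: -1
SI base units of momentum: kg·m/s

Answer: kg·m/s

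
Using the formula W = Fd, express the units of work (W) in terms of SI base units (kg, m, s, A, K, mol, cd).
Units of each symbol in W = Fd:
  F (force): kg·m/s²
  d (displacement): m

Multiplying the contributions: [kg·m/s²] · [m]
Adding exponents of each base unit: kg: 1, m: 2, s: -2
SI base units of work: kg·m²/s²

Answer: kg·m²/s²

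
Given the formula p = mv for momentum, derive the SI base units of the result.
Units of each symbol in p = mv:
  m (mass): kg
  v (velocity): m/s

Multiplying the contributions: [kg] · [m/s]
Adding exponents of each base unit: kg: 1, m: 1, s: -1
SI base units of momentum: kg·m/s

Answer: kg·m/s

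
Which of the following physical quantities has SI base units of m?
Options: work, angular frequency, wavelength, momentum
Checking the SI base units of each option:
  work (W = Fd): kg·m²/s²  ✗
  angular frequency (ω = 2πf): 1/s  ✗
  wavelength (λ = v/f): m  ✓ matches
  momentum (p = mv): kg·m/s  ✗

Only wavelength has units m.

Answer: wavelength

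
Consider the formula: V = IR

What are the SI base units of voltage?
Units of each symbol in V = IR:
  I (current): A
  R (resistance, in ohms): kg·m²/(s³·A²)

Multiplying the contributions: [A] · [kg·m²/(s³·A²)]
Adding exponents of each base unit: kg: 1, m: 2, s: -3, A: -1
SI base units of voltage: kg·m²/(s³·A)

Answer: kg·m²/(s³·A)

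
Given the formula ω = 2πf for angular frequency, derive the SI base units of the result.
Units of each symbol in ω = 2πf:
  f (frequency): 1/s
  The factor 2π is dimensionless.

Multiplying the contributions: [1/s]
Adding exponents of each base unit: s: -1
SI base units of angular frequency: 1/s

Answer: 1/s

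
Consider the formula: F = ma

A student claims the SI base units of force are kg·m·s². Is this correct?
Units of each symbol in F = ma:
  m (mass): kg
  a (acceleration): m/s²

Multiplying the contributions: [kg] · [m/s²]
Adding exponents of each base unit: kg: 1, m: 1, s: -2
SI base units of force: kg·m/s²

The claimed units kg·m·s² (exponents kg: 1, m: 1, s: 2) do not match the derived units kg·m/s² (exponents kg: 1, m: 1, s: -2), so the claim is incorrect.

Answer: No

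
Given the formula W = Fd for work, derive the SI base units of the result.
Units of each symbol in W = Fd:
  F (force): kg·m/s²
  d (displacement): m

Multiplying the contributions: [kg·m/s²] · [m]
Adding exponents of each base unit: kg: 1, m: 2, s: -2
SI base units of work: kg·m²/s²

Answer: kg·m²/s²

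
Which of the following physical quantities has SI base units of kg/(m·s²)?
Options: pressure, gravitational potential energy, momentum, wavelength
Checking the SI base units of each option:
  pressure (P = F/A): kg/(m·s²)  ✓ matches
  gravitational potential energy (U = -GMm/r): kg·m²/s²  ✗
  momentum (p = mv): kg·m/s  ✗
  wavelength (λ = v/f): m  ✗

Only pressure has units kg/(m·s²).

Answer: pressure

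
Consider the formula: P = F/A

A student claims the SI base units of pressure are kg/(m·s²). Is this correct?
Units of each symbol in P = F/A:
  F (force): kg·m/s²
  A (area): m²  → in the denominator, contributes 1/m²

Multiplying the contributions: [kg·m/s²] · [1/m²]
Adding exponents of each base unit: kg: 1, m: -1, s: -2
SI base units of pressure: kg/(m·s²)

The claimed units kg/(m·s²) match the derived units, so the claim is correct.

Answer: Yes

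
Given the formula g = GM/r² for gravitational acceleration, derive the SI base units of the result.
Units of each symbol in g = GM/r²:
  G (gravitational constant): m³/(kg·s²)
  M (mass): kg
  r (distance): m  → to the power 2 in the denominator, contributes 1/m²

Multiplying the contributions: [m³/(kg·s²)] · [kg] · [1/m²]
Adding exponents of each base unit: m: 1, s: -2
SI base units of gravitational acceleration: m/s²

Answer: m/s²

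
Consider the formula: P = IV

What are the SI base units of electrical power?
Units of each symbol in P = IV:
  I (current): A
  V (voltage, in volts): kg·m²/(s³·A)

Multiplying the contributions: [A] · [kg·m²/(s³·A)]
Adding exponents of each base unit: kg: 1, m: 2, s: -3
SI base units of electrical power: kg·m²/s³

Answer: kg·m²/s³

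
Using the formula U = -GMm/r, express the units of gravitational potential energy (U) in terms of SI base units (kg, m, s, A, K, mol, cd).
Units of each symbol in U = -GMm/r:
  G (gravitational constant): m³/(kg·s²)
  M (mass): kg
  m (mass): kg
  r (distance): m  → in the denominator, contributes 1/m
  The minus sign does not affect the units.

Multiplying the contributions: [m³/(kg·s²)] · [kg] · [kg] · [1/m]
Adding exponents of each base unit: kg: 1, m: 2, s: -2
SI base units of gravitational potential energy: kg·m²/s²

Answer: kg·m²/s²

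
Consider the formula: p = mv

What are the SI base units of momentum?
Units of each symbol in p = mv:
  m (mass): kg
  v (velocity): m/s

Multiplying the contributions: [kg] · [m/s]
Adding exponents of each base unit: kg: 1, m: 1, s: -1
SI base units of momentum: kg·m/s

Answer: kg·m/s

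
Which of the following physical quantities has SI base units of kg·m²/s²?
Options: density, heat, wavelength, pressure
Checking the SI base units of each option:
  density (ρ = m/V): kg/m³  ✗
  heat (Q = mcΔT): kg·m²/s²  ✓ matches
  wavelength (λ = v/f): m  ✗
  pressure (P = F/A): kg/(m·s²)  ✗

Only heat has units kg·m²/s².

Answer: heat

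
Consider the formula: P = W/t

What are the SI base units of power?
Units of each symbol in P = W/t:
  W (work): kg·m²/s²
  t (time): s  → in the denominator, contributes 1/s

Multiplying the contributions: [kg·m²/s²] · [1/s]
Adding exponents of each base unit: kg: 1, m: 2, s: -3
SI base units of power: kg·m²/s³

Answer: kg·m²/s³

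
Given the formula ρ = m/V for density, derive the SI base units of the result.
Units of each symbol in ρ = m/V:
  m (mass): kg
  V (volume): m³  → in the denominator, contributes 1/m³

Multiplying the contributions: [kg] · [1/m³]
Adding exponents of each base unit: kg: 1, m: -3
SI base units of density: kg/m³

Answer: kg/m³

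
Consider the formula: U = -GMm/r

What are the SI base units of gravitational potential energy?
Units of each symbol in U = -GMm/r:
  G (gravitational constant): m³/(kg·s²)
  M (mass): kg
  m (mass): kg
  r (distance): m  → in the denominator, contributes 1/m
  The minus sign does not affect the units.

Multiplying the contributions: [m³/(kg·s²)] · [kg] · [kg] · [1/m]
Adding exponents of each base unit: kg: 1, m: 2, s: -2
SI base units of gravitational potential energy: kg·m²/s²

Answer: kg·m²/s²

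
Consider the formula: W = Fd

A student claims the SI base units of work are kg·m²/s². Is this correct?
Units of each symbol in W = Fd:
  F (force): kg·m/s²
  d (displacement): m

Multiplying the contributions: [kg·m/s²] · [m]
Adding exponents of each base unit: kg: 1, m: 2, s: -2
SI base units of work: kg·m²/s²

The claimed units kg·m²/s² match the derived units, so the claim is correct.

Answer: Yes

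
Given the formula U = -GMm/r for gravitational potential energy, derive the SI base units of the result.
Units of each symbol in U = -GMm/r:
  G (gravitational constant): m³/(kg·s²)
  M (mass): kg
  m (mass): kg
  r (distance): m  → in the denominator, contributes 1/m
  The minus sign does not affect the units.

Multiplying the contributions: [m³/(kg·s²)] · [kg] · [kg] · [1/m]
Adding exponents of each base unit: kg: 1, m: 2, s: -2
SI base units of gravitational potential energy: kg·m²/s²

Answer: kg·m²/s²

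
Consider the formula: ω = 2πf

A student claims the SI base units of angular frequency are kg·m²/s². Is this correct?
Units of each symbol in ω = 2πf:
  f (frequency): 1/s
  The factor 2π is dimensionless.

Multiplying the contributions: [1/s]
Adding exponents of each base unit: s: -1
SI base units of angular frequency: 1/s

The claimed units kg·m²/s² (exponents kg: 1, m: 2, s: -2) do not match the derived units 1/s (exponents s: -1), so the claim is incorrect.

Answer: No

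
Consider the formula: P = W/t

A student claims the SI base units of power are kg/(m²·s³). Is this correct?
Units of each symbol in P = W/t:
  W (work): kg·m²/s²
  t (time): s  → in the denominator, contributes 1/s

Multiplying the contributions: [kg·m²/s²] · [1/s]
Adding exponents of each base unit: kg: 1, m: 2, s: -3
SI base units of power: kg·m²/s³

The claimed units kg/(m²·s³) (exponents kg: 1, m: -2, s: -3) do not match the derived units kg·m²/s³ (exponents kg: 1, m: 2, s: -3), so the claim is incorrect.

Answer: No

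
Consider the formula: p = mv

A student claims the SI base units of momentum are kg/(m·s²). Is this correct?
Units of each symbol in p = mv:
  m (mass): kg
  v (velocity): m/s

Multiplying the contributions: [kg] · [m/s]
Adding exponents of each base unit: kg: 1, m: 1, s: -1
SI base units of momentum: kg·m/s

The claimed units kg/(m·s²) (exponents kg: 1, m: -1, s: -2) do not match the derived units kg·m/s (exponents kg: 1, m: 1, s: -1), so the claim is incorrect.

Answer: No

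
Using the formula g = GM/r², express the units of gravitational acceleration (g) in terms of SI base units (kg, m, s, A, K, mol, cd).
Units of each symbol in g = GM/r²:
  G (gravitational constant): m³/(kg·s²)
  M (mass): kg
  r (distance): m  → to the power 2 in the denominator, contributes 1/m²

Multiplying the contributions: [m³/(kg·s²)] · [kg] · [1/m²]
Adding exponents of each base unit: m: 1, s: -2
SI base units of gravitational acceleration: m/s²

Answer: m/s²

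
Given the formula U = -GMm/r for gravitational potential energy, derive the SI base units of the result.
Units of each symbol in U = -GMm/r:
  G (gravitational constant): m³/(kg·s²)
  M (mass): kg
  m (mass): kg
  r (distance): m  → in the denominator, contributes 1/m
  The minus sign does not affect the units.

Multiplying the contributions: [m³/(kg·s²)] · [kg] · [kg] · [1/m]
Adding exponents of each base unit: kg: 1, m: 2, s: -2
SI base units of gravitational potential energy: kg·m²/s²

Answer: kg·m²/s²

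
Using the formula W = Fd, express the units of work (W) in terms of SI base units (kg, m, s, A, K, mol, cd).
Units of each symbol in W = Fd:
  F (force): kg·m/s²
  d (displacement): m

Multiplying the contributions: [kg·m/s²] · [m]
Adding exponents of each base unit: kg: 1, m: 2, s: -2
SI base units of work: kg·m²/s²

Answer: kg·m²/s²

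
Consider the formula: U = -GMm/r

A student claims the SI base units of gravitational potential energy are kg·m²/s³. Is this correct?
Units of each symbol in U = -GMm/r:
  G (gravitational constant): m³/(kg·s²)
  M (mass): kg
  m (mass): kg
  r (distance): m  → in the denominator, contributes 1/m
  The minus sign does not affect the units.

Multiplying the contributions: [m³/(kg·s²)] · [kg] · [kg] · [1/m]
Adding exponents of each base unit: kg: 1, m: 2, s: -2
SI base units of gravitational potential energy: kg·m²/s²

The claimed units kg·m²/s³ (exponents kg: 1, m: 2, s: -3) do not match the derived units kg·m²/s² (exponents kg: 1, m: 2, s: -2), so the claim is incorrect.

Answer: No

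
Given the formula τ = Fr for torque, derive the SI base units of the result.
Units of each symbol in τ = Fr:
  F (force): kg·m/s²
  r (lever arm): m

Multiplying the contributions: [kg·m/s²] · [m]
Adding exponents of each base unit: kg: 1, m: 2, s: -2
SI base units of torque: kg·m²/s²

Answer: kg·m²/s²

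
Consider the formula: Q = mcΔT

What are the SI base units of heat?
Units of each symbol in Q = mcΔT:
  m (mass): kg
  c (specific heat capacity, in J/(kg·K)): m²/(s²·K)
  ΔT (temperature change): K

Multiplying the contributions: [kg] · [m²/(s²·K)] · [K]
Adding exponents of each base unit: kg: 1, m: 2, s: -2
SI base units of heat: kg·m²/s²

Answer: kg·m²/s²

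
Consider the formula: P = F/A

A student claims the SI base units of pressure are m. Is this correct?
Units of each symbol in P = F/A:
  F (force): kg·m/s²
  A (area): m²  → in the denominator, contributes 1/m²

Multiplying the contributions: [kg·m/s²] · [1/m²]
Adding exponents of each base unit: kg: 1, m: -1, s: -2
SI base units of pressure: kg/(m·s²)

The claimed units m (exponents m: 1) do not match the derived units kg/(m·s²) (exponents kg: 1, m: -1, s: -2), so the claim is incorrect.

Answer: No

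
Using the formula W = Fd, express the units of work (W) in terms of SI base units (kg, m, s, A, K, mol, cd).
Units of each symbol in W = Fd:
  F (force): kg·m/s²
  d (displacement): m

Multiplying the contributions: [kg·m/s²] · [m]
Adding exponents of each base unit: kg: 1, m: 2, s: -2
SI base units of work: kg·m²/s²

Answer: kg·m²/s²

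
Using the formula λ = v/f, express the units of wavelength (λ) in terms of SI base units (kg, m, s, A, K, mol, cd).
Units of each symbol in λ = v/f:
  v (wave speed): m/s
  f (frequency): 1/s  → in the denominator, contributes s

Multiplying the contributions: [m/s] · [s]
Adding exponents of each base unit: m: 1
SI base units of wavelength: m

Answer: m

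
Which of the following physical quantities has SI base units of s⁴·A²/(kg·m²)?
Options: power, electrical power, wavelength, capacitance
Checking the SI base units of each option:
  power (P = W/t): kg·m²/s³  ✗
  electrical power (P = IV): kg·m²/s³  ✗
  wavelength (λ = v/f): m  ✗
  capacitance (C = Q/V): s⁴·A²/(kg·m²)  ✓ matches

Only capacitance has units s⁴·A²/(kg·m²).

Answer: capacitance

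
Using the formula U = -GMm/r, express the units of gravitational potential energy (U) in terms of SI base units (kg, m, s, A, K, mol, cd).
Units of each symbol in U = -GMm/r:
  G (gravitational constant): m³/(kg·s²)
  M (mass): kg
  m (mass): kg
  r (distance): m  → in the denominator, contributes 1/m
  The minus sign does not affect the units.

Multiplying the contributions: [m³/(kg·s²)] · [kg] · [kg] · [1/m]
Adding exponents of each base unit: kg: 1, m: 2, s: -2
SI base units of gravitational potential energy: kg·m²/s²

Answer: kg·m²/s²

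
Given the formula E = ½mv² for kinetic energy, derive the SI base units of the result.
Units of each symbol in E = ½mv²:
  m (mass): kg
  v (speed): m/s  → to the power 2, contributes m²/s²
  The factor ½ is dimensionless.

Multiplying the contributions: [kg] · [m²/s²]
Adding exponents of each base unit: kg: 1, m: 2, s: -2
SI base units of kinetic energy: kg·m²/s²

Answer: kg·m²/s²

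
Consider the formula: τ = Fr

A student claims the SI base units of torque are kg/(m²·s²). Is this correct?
Units of each symbol in τ = Fr:
  F (force): kg·m/s²
  r (lever arm): m

Multiplying the contributions: [kg·m/s²] · [m]
Adding exponents of each base unit: kg: 1, m: 2, s: -2
SI base units of torque: kg·m²/s²

The claimed units kg/(m²·s²) (exponents kg: 1, m: -2, s: -2) do not match the derived units kg·m²/s² (exponents kg: 1, m: 2, s: -2), so the claim is incorrect.

Answer: No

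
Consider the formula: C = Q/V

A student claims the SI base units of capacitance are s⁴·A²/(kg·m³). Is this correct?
Units of each symbol in C = Q/V:
  Q (charge, in coulombs): s·A
  V (voltage, in volts): kg·m²/(s³·A)  → in the denominator, contributes s³·A/(kg·m²)

Multiplying the contributions: [s·A] · [s³·A/(kg·m²)]
Adding exponents of each base unit: kg: -1, m: -2, s: 4, A: 2
SI base units of capacitance: s⁴·A²/(kg·m²)

The claimed units s⁴·A²/(kg·m³) (exponents kg: -1, m: -3, s: 4, A: 2) do not match the derived units s⁴·A²/(kg·m²) (exponents kg: -1, m: -2, s: 4, A: 2), so the claim is incorrect.

Answer: No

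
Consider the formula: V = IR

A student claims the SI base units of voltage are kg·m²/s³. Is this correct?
Units of each symbol in V = IR:
  I (current): A
  R (resistance, in ohms): kg·m²/(s³·A²)

Multiplying the contributions: [A] · [kg·m²/(s³·A²)]
Adding exponents of each base unit: kg: 1, m: 2, s: -3, A: -1
SI base units of voltage: kg·m²/(s³·A)

The claimed units kg·m²/s³ (exponents kg: 1, m: 2, s: -3) do not match the derived units kg·m²/(s³·A) (exponents kg: 1, m: 2, s: -3, A: -1), so the claim is incorrect.

Answer: No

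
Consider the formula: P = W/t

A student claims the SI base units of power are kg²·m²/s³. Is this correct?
Units of each symbol in P = W/t:
  W (work): kg·m²/s²
  t (time): s  → in the denominator, contributes 1/s

Multiplying the contributions: [kg·m²/s²] · [1/s]
Adding exponents of each base unit: kg: 1, m: 2, s: -3
SI base units of power: kg·m²/s³

The claimed units kg²·m²/s³ (exponents kg: 2, m: 2, s: -3) do not match the derived units kg·m²/s³ (exponents kg: 1, m: 2, s: -3), so the claim is incorrect.

Answer: No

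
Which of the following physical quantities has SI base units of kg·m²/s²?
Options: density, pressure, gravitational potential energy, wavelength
Checking the SI base units of each option:
  density (ρ = m/V): kg/m³  ✗
  pressure (P = F/A): kg/(m·s²)  ✗
  gravitational potential energy (U = -GMm/r): kg·m²/s²  ✓ matches
  wavelength (λ = v/f): m  ✗

Only gravitational potential energy has units kg·m²/s².

Answer: gravitational potential energy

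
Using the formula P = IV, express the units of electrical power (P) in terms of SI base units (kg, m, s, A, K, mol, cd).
Units of each symbol in P = IV:
  I (current): A
  V (voltage, in volts): kg·m²/(s³·A)

Multiplying the contributions: [A] · [kg·m²/(s³·A)]
Adding exponents of each base unit: kg: 1, m: 2, s: -3
SI base units of electrical power: kg·m²/s³

Answer: kg·m²/s³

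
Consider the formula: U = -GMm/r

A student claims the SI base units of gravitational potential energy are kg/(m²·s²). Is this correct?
Units of each symbol in U = -GMm/r:
  G (gravitational constant): m³/(kg·s²)
  M (mass): kg
  m (mass): kg
  r (distance): m  → in the denominator, contributes 1/m
  The minus sign does not affect the units.

Multiplying the contributions: [m³/(kg·s²)] · [kg] · [kg] · [1/m]
Adding exponents of each base unit: kg: 1, m: 2, s: -2
SI base units of gravitational potential energy: kg·m²/s²

The claimed units kg/(m²·s²) (exponents kg: 1, m: -2, s: -2) do not match the derived units kg·m²/s² (exponents kg: 1, m: 2, s: -2), so the claim is incorrect.

Answer: No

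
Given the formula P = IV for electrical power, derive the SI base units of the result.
Units of each symbol in P = IV:
  I (current): A
  V (voltage, in volts): kg·m²/(s³·A)

Multiplying the contributions: [A] · [kg·m²/(s³·A)]
Adding exponents of each base unit: kg: 1, m: 2, s: -3
SI base units of electrical power: kg·m²/s³

Answer: kg·m²/s³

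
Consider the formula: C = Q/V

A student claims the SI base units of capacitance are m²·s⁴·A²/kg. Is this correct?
Units of each symbol in C = Q/V:
  Q (charge, in coulombs): s·A
  V (voltage, in volts): kg·m²/(s³·A)  → in the denominator, contributes s³·A/(kg·m²)

Multiplying the contributions: [s·A] · [s³·A/(kg·m²)]
Adding exponents of each base unit: kg: -1, m: -2, s: 4, A: 2
SI base units of capacitance: s⁴·A²/(kg·m²)

The claimed units m²·s⁴·A²/kg (exponents kg: -1, m: 2, s: 4, A: 2) do not match the derived units s⁴·A²/(kg·m²) (exponents kg: -1, m: -2, s: 4, A: 2), so the claim is incorrect.

Answer: No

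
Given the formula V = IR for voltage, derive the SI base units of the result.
Units of each symbol in V = IR:
  I (current): A
  R (resistance, in ohms): kg·m²/(s³·A²)

Multiplying the contributions: [A] · [kg·m²/(s³·A²)]
Adding exponents of each base unit: kg: 1, m: 2, s: -3, A: -1
SI base units of voltage: kg·m²/(s³·A)

Answer: kg·m²/(s³·A)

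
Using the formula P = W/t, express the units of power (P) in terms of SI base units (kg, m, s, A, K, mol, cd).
Units of each symbol in P = W/t:
  W (work): kg·m²/s²
  t (time): s  → in the denominator, contributes 1/s

Multiplying the contributions: [kg·m²/s²] · [1/s]
Adding exponents of each base unit: kg: 1, m: 2, s: -3
SI base units of power: kg·m²/s³

Answer: kg·m²/s³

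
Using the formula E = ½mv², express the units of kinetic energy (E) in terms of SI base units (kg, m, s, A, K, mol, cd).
Units of each symbol in E = ½mv²:
  m (mass): kg
  v (speed): m/s  → to the power 2, contributes m²/s²
  The factor ½ is dimensionless.

Multiplying the contributions: [kg] · [m²/s²]
Adding exponents of each base unit: kg: 1, m: 2, s: -2
SI base units of kinetic energy: kg·m²/s²

Answer: kg·m²/s²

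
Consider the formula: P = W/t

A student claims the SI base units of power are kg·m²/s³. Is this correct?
Units of each symbol in P = W/t:
  W (work): kg·m²/s²
  t (time): s  → in the denominator, contributes 1/s

Multiplying the contributions: [kg·m²/s²] · [1/s]
Adding exponents of each base unit: kg: 1, m: 2, s: -3
SI base units of power: kg·m²/s³

The claimed units kg·m²/s³ match the derived units, so the claim is correct.

Answer: Yes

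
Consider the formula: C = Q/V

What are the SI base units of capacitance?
Units of each symbol in C = Q/V:
  Q (charge, in coulombs): s·A
  V (voltage, in volts): kg·m²/(s³·A)  → in the denominator, contributes s³·A/(kg·m²)

Multiplying the contributions: [s·A] · [s³·A/(kg·m²)]
Adding exponents of each base unit: kg: -1, m: -2, s: 4, A: 2
SI base units of capacitance: s⁴·A²/(kg·m²)

Answer: s⁴·A²/(kg·m²)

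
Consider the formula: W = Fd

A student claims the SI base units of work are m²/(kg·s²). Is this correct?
Units of each symbol in W = Fd:
  F (force): kg·m/s²
  d (displacement): m

Multiplying the contributions: [kg·m/s²] · [m]
Adding exponents of each base unit: kg: 1, m: 2, s: -2
SI base units of work: kg·m²/s²

The claimed units m²/(kg·s²) (exponents kg: -1, m: 2, s: -2) do not match the derived units kg·m²/s² (exponents kg: 1, m: 2, s: -2), so the claim is incorrect.

Answer: No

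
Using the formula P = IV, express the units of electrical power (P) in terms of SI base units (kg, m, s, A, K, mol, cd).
Units of each symbol in P = IV:
  I (current): A
  V (voltage, in volts): kg·m²/(s³·A)

Multiplying the contributions: [A] · [kg·m²/(s³·A)]
Adding exponents of each base unit: kg: 1, m: 2, s: -3
SI base units of electrical power: kg·m²/s³

Answer: kg·m²/s³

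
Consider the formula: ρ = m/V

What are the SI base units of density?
Units of each symbol in ρ = m/V:
  m (mass): kg
  V (volume): m³  → in the denominator, contributes 1/m³

Multiplying the contributions: [kg] · [1/m³]
Adding exponents of each base unit: kg: 1, m: -3
SI base units of density: kg/m³

Answer: kg/m³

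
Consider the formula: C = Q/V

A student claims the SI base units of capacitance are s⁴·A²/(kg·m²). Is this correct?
Units of each symbol in C = Q/V:
  Q (charge, in coulombs): s·A
  V (voltage, in volts): kg·m²/(s³·A)  → in the denominator, contributes s³·A/(kg·m²)

Multiplying the contributions: [s·A] · [s³·A/(kg·m²)]
Adding exponents of each base unit: kg: -1, m: -2, s: 4, A: 2
SI base units of capacitance: s⁴·A²/(kg·m²)

The claimed units s⁴·A²/(kg·m²) match the derived units, so the claim is correct.

Answer: Yes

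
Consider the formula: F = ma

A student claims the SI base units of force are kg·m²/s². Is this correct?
Units of each symbol in F = ma:
  m (mass): kg
  a (acceleration): m/s²

Multiplying the contributions: [kg] · [m/s²]
Adding exponents of each base unit: kg: 1, m: 1, s: -2
SI base units of force: kg·m/s²

The claimed units kg·m²/s² (exponents kg: 1, m: 2, s: -2) do not match the derived units kg·m/s² (exponents kg: 1, m: 1, s: -2), so the claim is incorrect.

Answer: No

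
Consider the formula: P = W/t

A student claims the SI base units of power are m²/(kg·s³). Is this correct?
Units of each symbol in P = W/t:
  W (work): kg·m²/s²
  t (time): s  → in the denominator, contributes 1/s

Multiplying the contributions: [kg·m²/s²] · [1/s]
Adding exponents of each base unit: kg: 1, m: 2, s: -3
SI base units of power: kg·m²/s³

The claimed units m²/(kg·s³) (exponents kg: -1, m: 2, s: -3) do not match the derived units kg·m²/s³ (exponents kg: 1, m: 2, s: -3), so the claim is incorrect.

Answer: No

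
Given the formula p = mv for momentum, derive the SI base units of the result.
Units of each symbol in p = mv:
  m (mass): kg
  v (velocity): m/s

Multiplying the contributions: [kg] · [m/s]
Adding exponents of each base unit: kg: 1, m: 1, s: -1
SI base units of momentum: kg·m/s

Answer: kg·m/s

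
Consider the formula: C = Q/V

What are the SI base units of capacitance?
Units of each symbol in C = Q/V:
  Q (charge, in coulombs): s·A
  V (voltage, in volts): kg·m²/(s³·A)  → in the denominator, contributes s³·A/(kg·m²)

Multiplying the contributions: [s·A] · [s³·A/(kg·m²)]
Adding exponents of each base unit: kg: -1, m: -2, s: 4, A: 2
SI base units of capacitance: s⁴·A²/(kg·m²)

Answer: s⁴·A²/(kg·m²)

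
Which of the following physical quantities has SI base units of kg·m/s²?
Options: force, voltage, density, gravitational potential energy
Checking the SI base units of each option:
  force (F = ma): kg·m/s²  ✓ matches
  voltage (V = IR): kg·m²/(s³·A)  ✗
  density (ρ = m/V): kg/m³  ✗
  gravitational potential energy (U = -GMm/r): kg·m²/s²  ✗

Only force has units kg·m/s².

Answer: force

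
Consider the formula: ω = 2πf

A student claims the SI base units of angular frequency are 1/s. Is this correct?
Units of each symbol in ω = 2πf:
  f (frequency): 1/s
  The factor 2π is dimensionless.

Multiplying the contributions: [1/s]
Adding exponents of each base unit: s: -1
SI base units of angular frequency: 1/s

The claimed units 1/s match the derived units, so the claim is correct.

Answer: Yes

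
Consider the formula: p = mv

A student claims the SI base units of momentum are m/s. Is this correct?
Units of each symbol in p = mv:
  m (mass): kg
  v (velocity): m/s

Multiplying the contributions: [kg] · [m/s]
Adding exponents of each base unit: kg: 1, m: 1, s: -1
SI base units of momentum: kg·m/s

The claimed units m/s (exponents m: 1, s: -1) do not match the derived units kg·m/s (exponents kg: 1, m: 1, s: -1), so the claim is incorrect.

Answer: No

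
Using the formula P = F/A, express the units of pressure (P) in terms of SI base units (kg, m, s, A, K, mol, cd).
Units of each symbol in P = F/A:
  F (force): kg·m/s²
  A (area): m²  → in the denominator, contributes 1/m²

Multiplying the contributions: [kg·m/s²] · [1/m²]
Adding exponents of each base unit: kg: 1, m: -1, s: -2
SI base units of pressure: kg/(m·s²)

Answer: kg/(m·s²)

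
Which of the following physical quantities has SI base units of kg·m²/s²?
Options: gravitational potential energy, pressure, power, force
Checking the SI base units of each option:
  gravitational potential energy (U = -GMm/r): kg·m²/s²  ✓ matches
  pressure (P = F/A): kg/(m·s²)  ✗
  power (P = W/t): kg·m²/s³  ✗
  force (F = ma): kg·m/s²  ✗

Only gravitational potential energy has units kg·m²/s².

Answer: gravitational potential energy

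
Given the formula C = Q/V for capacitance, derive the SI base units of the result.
Units of each symbol in C = Q/V:
  Q (charge, in coulombs): s·A
  V (voltage, in volts): kg·m²/(s³·A)  → in the denominator, contributes s³·A/(kg·m²)

Multiplying the contributions: [s·A] · [s³·A/(kg·m²)]
Adding exponents of each base unit: kg: -1, m: -2, s: 4, A: 2
SI base units of capacitance: s⁴·A²/(kg·m²)

Answer: s⁴·A²/(kg·m²)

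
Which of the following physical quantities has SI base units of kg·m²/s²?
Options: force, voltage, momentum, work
Checking the SI base units of each option:
  force (F = ma): kg·m/s²  ✗
  voltage (V = IR): kg·m²/(s³·A)  ✗
  momentum (p = mv): kg·m/s  ✗
  work (W = Fd): kg·m²/s²  ✓ matches

Only work has units kg·m²/s².

Answer: work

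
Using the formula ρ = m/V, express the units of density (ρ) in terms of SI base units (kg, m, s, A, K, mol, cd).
Units of each symbol in ρ = m/V:
  m (mass): kg
  V (volume): m³  → in the denominator, contributes 1/m³

Multiplying the contributions: [kg] · [1/m³]
Adding exponents of each base unit: kg: 1, m: -3
SI base units of density: kg/m³

Answer: kg/m³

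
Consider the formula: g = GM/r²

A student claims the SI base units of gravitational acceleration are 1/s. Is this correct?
Units of each symbol in g = GM/r²:
  G (gravitational constant): m³/(kg·s²)
  M (mass): kg
  r (distance): m  → to the power 2 in the denominator, contributes 1/m²

Multiplying the contributions: [m³/(kg·s²)] · [kg] · [1/m²]
Adding exponents of each base unit: m: 1, s: -2
SI base units of gravitational acceleration: m/s²

The claimed units 1/s (exponents s: -1) do not match the derived units m/s² (exponents m: 1, s: -2), so the claim is incorrect.

Answer: No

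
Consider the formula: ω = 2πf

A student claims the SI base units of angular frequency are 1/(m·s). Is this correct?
Units of each symbol in ω = 2πf:
  f (frequency): 1/s
  The factor 2π is dimensionless.

Multiplying the contributions: [1/s]
Adding exponents of each base unit: s: -1
SI base units of angular frequency: 1/s

The claimed units 1/(m·s) (exponents m: -1, s: -1) do not match the derived units 1/s (exponents s: -1), so the claim is incorrect.

Answer: No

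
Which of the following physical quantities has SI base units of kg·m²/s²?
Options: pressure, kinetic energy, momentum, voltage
Checking the SI base units of each option:
  pressure (P = F/A): kg/(m·s²)  ✗
  kinetic energy (E = ½mv²): kg·m²/s²  ✓ matches
  momentum (p = mv): kg·m/s  ✗
  voltage (V = IR): kg·m²/(s³·A)  ✗

Only kinetic energy has units kg·m²/s².

Answer: kinetic energy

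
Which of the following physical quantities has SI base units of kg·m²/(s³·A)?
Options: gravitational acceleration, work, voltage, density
Checking the SI base units of each option:
  gravitational acceleration (g = GM/r²): m/s²  ✗
  work (W = Fd): kg·m²/s²  ✗
  voltage (V = IR): kg·m²/(s³·A)  ✓ matches
  density (ρ = m/V): kg/m³  ✗

Only voltage has units kg·m²/(s³·A).

Answer: voltage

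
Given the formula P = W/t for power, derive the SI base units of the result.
Units of each symbol in P = W/t:
  W (work): kg·m²/s²
  t (time): s  → in the denominator, contributes 1/s

Multiplying the contributions: [kg·m²/s²] · [1/s]
Adding exponents of each base unit: kg: 1, m: 2, s: -3
SI base units of power: kg·m²/s³

Answer: kg·m²/s³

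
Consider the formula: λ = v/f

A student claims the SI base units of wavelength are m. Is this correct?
Units of each symbol in λ = v/f:
  v (wave speed): m/s
  f (frequency): 1/s  → in the denominator, contributes s

Multiplying the contributions: [m/s] · [s]
Adding exponents of each base unit: m: 1
SI base units of wavelength: m

The claimed units m match the derived units, so the claim is correct.

Answer: Yes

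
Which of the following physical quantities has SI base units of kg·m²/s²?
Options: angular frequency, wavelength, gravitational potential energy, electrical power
Checking the SI base units of each option:
  angular frequency (ω = 2πf): 1/s  ✗
  wavelength (λ = v/f): m  ✗
  gravitational potential energy (U = -GMm/r): kg·m²/s²  ✓ matches
  electrical power (P = IV): kg·m²/s³  ✗

Only gravitational potential energy has units kg·m²/s².

Answer: gravitational potential energy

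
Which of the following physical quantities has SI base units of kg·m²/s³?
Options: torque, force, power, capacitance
Checking the SI base units of each option:
  torque (τ = Fr): kg·m²/s²  ✗
  force (F = ma): kg·m/s²  ✗
  power (P = W/t): kg·m²/s³  ✓ matches
  capacitance (C = Q/V): s⁴·A²/(kg·m²)  ✗

Only power has units kg·m²/s³.

Answer: power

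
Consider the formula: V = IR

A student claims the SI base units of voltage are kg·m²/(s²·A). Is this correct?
Units of each symbol in V = IR:
  I (current): A
  R (resistance, in ohms): kg·m²/(s³·A²)

Multiplying the contributions: [A] · [kg·m²/(s³·A²)]
Adding exponents of each base unit: kg: 1, m: 2, s: -3, A: -1
SI base units of voltage: kg·m²/(s³·A)

The claimed units kg·m²/(s²·A) (exponents kg: 1, m: 2, s: -2, A: -1) do not match the derived units kg·m²/(s³·A) (exponents kg: 1, m: 2, s: -3, A: -1), so the claim is incorrect.

Answer: No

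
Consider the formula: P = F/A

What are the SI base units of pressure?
Units of each symbol in P = F/A:
  F (force): kg·m/s²
  A (area): m²  → in the denominator, contributes 1/m²

Multiplying the contributions: [kg·m/s²] · [1/m²]
Adding exponents of each base unit: kg: 1, m: -1, s: -2
SI base units of pressure: kg/(m·s²)

Answer: kg/(m·s²)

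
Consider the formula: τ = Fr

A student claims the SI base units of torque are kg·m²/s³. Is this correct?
Units of each symbol in τ = Fr:
  F (force): kg·m/s²
  r (lever arm): m

Multiplying the contributions: [kg·m/s²] · [m]
Adding exponents of each base unit: kg: 1, m: 2, s: -2
SI base units of torque: kg·m²/s²

The claimed units kg·m²/s³ (exponents kg: 1, m: 2, s: -3) do not match the derived units kg·m²/s² (exponents kg: 1, m: 2, s: -2), so the claim is incorrect.

Answer: No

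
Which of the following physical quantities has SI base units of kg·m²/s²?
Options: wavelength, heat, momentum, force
Checking the SI base units of each option:
  wavelength (λ = v/f): m  ✗
  heat (Q = mcΔT): kg·m²/s²  ✓ matches
  momentum (p = mv): kg·m/s  ✗
  force (F = ma): kg·m/s²  ✗

Only heat has units kg·m²/s².

Answer: heat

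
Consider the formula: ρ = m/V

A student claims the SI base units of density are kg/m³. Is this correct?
Units of each symbol in ρ = m/V:
  m (mass): kg
  V (volume): m³  → in the denominator, contributes 1/m³

Multiplying the contributions: [kg] · [1/m³]
Adding exponents of each base unit: kg: 1, m: -3
SI base units of density: kg/m³

The claimed units kg/m³ match the derived units, so the claim is correct.

Answer: Yes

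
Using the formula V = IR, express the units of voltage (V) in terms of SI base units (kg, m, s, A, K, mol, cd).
Units of each symbol in V = IR:
  I (current): A
  R (resistance, in ohms): kg·m²/(s³·A²)

Multiplying the contributions: [A] · [kg·m²/(s³·A²)]
Adding exponents of each base unit: kg: 1, m: 2, s: -3, A: -1
SI base units of voltage: kg·m²/(s³·A)

Answer: kg·m²/(s³·A)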